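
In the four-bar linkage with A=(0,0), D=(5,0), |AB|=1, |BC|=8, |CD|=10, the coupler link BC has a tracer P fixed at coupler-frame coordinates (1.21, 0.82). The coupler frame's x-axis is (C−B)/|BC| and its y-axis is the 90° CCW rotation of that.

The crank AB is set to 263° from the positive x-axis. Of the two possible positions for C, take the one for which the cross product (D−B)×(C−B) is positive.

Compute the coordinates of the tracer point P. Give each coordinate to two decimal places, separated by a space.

-1.26 -0.08

A=(0,0), D=(5.00,0)
B = A + 1.00·(cos263°, sin263°) = (-0.1219, -0.9925)
|BD| = 5.2172
circle(B,8.00) ∩ circle(D,10.00): a=-0.8416, h=7.9556
  candidates: C₊=(-2.4616,6.6577) cross=41.506; C₋=(0.5654,-8.9630) cross=-41.506
  mode + wants cross > 0 → take C=(-2.4616,6.6577) (cross=41.506)
ex = (C−B)/|BC| = (-0.2925,0.9563); ey = (-0.9563,-0.2925)
P = B + 1.21·ex + 0.82·ey = (-1.2599,-0.0753)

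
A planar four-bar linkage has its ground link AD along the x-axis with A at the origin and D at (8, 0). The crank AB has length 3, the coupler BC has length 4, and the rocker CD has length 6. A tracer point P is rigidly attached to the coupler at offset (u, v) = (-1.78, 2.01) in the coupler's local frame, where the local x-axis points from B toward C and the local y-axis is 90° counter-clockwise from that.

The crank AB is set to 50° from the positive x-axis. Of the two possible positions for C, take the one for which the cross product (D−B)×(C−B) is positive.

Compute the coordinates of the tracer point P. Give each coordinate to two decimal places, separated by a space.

-0.75 2.51

A=(0,0), D=(8.00,0)
B = A + 3.00·(cos50°, sin50°) = (1.9284, 2.2981)
|BD| = 6.4920
circle(B,4.00) ∩ circle(D,6.00): a=1.7057, h=3.6181
  candidates: C₊=(4.8044,5.0782) cross=23.489; C₋=(2.2428,-1.6895) cross=-23.489
  mode + wants cross > 0 → take C=(4.8044,5.0782) (cross=23.489)
ex = (C−B)/|BC| = (0.7190,0.6950); ey = (-0.6950,0.7190)
P = B + -1.78·ex + 2.01·ey = (-0.7484,2.5062)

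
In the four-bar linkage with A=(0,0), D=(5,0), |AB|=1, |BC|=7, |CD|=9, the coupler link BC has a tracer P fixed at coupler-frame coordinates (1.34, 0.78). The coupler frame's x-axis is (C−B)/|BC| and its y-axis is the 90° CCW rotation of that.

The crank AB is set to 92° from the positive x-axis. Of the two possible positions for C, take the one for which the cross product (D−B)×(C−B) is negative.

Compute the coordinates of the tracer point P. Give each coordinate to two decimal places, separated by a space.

0.35 -0.50

A=(0,0), D=(5.00,0)
B = A + 1.00·(cos92°, sin92°) = (-0.0349, 0.9994)
|BD| = 5.1331
circle(B,7.00) ∩ circle(D,9.00): a=-0.5504, h=6.9783
  candidates: C₊=(0.7838,7.9513) cross=35.821; C₋=(-1.9335,-5.7382) cross=-35.821
  mode - wants cross < 0 → take C=(-1.9335,-5.7382) (cross=-35.821)
ex = (C−B)/|BC| = (-0.2712,-0.9625); ey = (0.9625,-0.2712)
P = B + 1.34·ex + 0.78·ey = (0.3524,-0.5019)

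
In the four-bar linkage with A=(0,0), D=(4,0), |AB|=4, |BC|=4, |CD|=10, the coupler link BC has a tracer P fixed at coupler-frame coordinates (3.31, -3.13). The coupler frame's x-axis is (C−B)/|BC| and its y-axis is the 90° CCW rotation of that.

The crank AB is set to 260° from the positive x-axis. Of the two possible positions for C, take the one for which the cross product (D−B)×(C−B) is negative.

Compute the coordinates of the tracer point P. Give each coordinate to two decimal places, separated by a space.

-5.09 -5.14

A=(0,0), D=(4.00,0)
B = A + 4.00·(cos260°, sin260°) = (-0.6946, -3.9392)
|BD| = 6.1284
circle(B,4.00) ∩ circle(D,10.00): a=-3.7892, h=1.2814
  candidates: C₊=(-4.4209,-5.3933) cross=7.853; C₋=(-2.7737,-7.3565) cross=-7.853
  mode - wants cross < 0 → take C=(-2.7737,-7.3565) (cross=-7.853)
ex = (C−B)/|BC| = (-0.5198,-0.8543); ey = (0.8543,-0.5198)
P = B + 3.31·ex + -3.13·ey = (-5.0890,-5.1401)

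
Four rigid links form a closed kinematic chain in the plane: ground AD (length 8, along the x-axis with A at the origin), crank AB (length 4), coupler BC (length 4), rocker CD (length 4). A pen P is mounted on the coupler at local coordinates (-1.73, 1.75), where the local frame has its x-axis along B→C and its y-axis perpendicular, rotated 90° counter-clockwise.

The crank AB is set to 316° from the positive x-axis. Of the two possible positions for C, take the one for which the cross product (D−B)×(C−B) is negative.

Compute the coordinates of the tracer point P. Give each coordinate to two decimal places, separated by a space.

A=(0,0), D=(8.00,0)
B = A + 4.00·(cos316°, sin316°) = (2.8774, -2.7786)
|BD| = 5.8277
circle(B,4.00) ∩ circle(D,4.00): a=2.9139, h=2.7403
  candidates: C₊=(4.1321,1.0195) cross=15.970; C₋=(6.7453,-3.7981) cross=-15.970
  mode - wants cross < 0 → take C=(6.7453,-3.7981) (cross=-15.970)
ex = (C−B)/|BC| = (0.9670,-0.2549); ey = (0.2549,0.9670)
P = B + -1.73·ex + 1.75·ey = (1.6505,-0.6455)

1.65 -0.65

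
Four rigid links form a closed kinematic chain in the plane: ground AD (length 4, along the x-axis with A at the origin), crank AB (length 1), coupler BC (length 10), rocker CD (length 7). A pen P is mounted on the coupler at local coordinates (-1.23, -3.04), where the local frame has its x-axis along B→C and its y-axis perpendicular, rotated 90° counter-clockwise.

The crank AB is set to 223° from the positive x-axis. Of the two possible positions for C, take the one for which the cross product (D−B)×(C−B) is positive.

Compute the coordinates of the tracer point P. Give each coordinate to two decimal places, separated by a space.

0.69 -3.64

A=(0,0), D=(4.00,0)
B = A + 1.00·(cos223°, sin223°) = (-0.7314, -0.6820)
|BD| = 4.7803
circle(B,10.00) ∩ circle(D,7.00): a=7.7246, h=6.3507
  candidates: C₊=(6.0081,6.7058) cross=30.358; C₋=(7.8202,-5.8656) cross=-30.358
  mode + wants cross > 0 → take C=(6.0081,6.7058) (cross=30.358)
ex = (C−B)/|BC| = (0.6740,0.7388); ey = (-0.7388,0.6740)
P = B + -1.23·ex + -3.04·ey = (0.6856,-3.6395)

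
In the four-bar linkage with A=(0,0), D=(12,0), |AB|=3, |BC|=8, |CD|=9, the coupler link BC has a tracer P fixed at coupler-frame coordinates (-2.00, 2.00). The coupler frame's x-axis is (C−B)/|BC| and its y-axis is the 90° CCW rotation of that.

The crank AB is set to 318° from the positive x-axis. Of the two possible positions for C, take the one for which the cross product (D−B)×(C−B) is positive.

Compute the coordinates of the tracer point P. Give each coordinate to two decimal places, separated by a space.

-0.32 -3.22

A=(0,0), D=(12.00,0)
B = A + 3.00·(cos318°, sin318°) = (2.2294, -2.0074)
|BD| = 9.9746
circle(B,8.00) ∩ circle(D,9.00): a=4.1352, h=6.8484
  candidates: C₊=(4.9018,5.5331) cross=68.310; C₋=(7.6582,-7.8835) cross=-68.310
  mode + wants cross > 0 → take C=(4.9018,5.5331) (cross=68.310)
ex = (C−B)/|BC| = (0.3340,0.9426); ey = (-0.9426,0.3340)
P = B + -2.00·ex + 2.00·ey = (-0.3238,-3.2244)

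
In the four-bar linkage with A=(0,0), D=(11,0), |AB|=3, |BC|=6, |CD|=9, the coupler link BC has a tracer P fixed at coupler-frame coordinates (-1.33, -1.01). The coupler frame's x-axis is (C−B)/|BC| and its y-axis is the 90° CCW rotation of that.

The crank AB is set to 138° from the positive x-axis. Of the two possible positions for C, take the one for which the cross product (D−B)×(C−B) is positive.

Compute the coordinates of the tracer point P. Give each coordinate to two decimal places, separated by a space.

A=(0,0), D=(11.00,0)
B = A + 3.00·(cos138°, sin138°) = (-2.2294, 2.0074)
|BD| = 13.3809
circle(B,6.00) ∩ circle(D,9.00): a=5.0089, h=3.3031
  candidates: C₊=(3.2183,4.5217) cross=44.199; C₋=(2.2273,-2.0098) cross=-44.199
  mode + wants cross > 0 → take C=(3.2183,4.5217) (cross=44.199)
ex = (C−B)/|BC| = (0.9080,0.4191); ey = (-0.4191,0.9080)
P = B + -1.33·ex + -1.01·ey = (-3.0138,0.5330)

-3.01 0.53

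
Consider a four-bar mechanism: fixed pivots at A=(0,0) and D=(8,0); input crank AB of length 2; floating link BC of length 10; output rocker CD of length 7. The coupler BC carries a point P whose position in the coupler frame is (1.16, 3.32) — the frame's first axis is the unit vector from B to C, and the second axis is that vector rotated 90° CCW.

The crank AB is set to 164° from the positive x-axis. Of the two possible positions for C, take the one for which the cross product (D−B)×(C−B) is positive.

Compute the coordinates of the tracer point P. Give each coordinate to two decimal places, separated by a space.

A=(0,0), D=(8.00,0)
B = A + 2.00·(cos164°, sin164°) = (-1.9225, 0.5513)
|BD| = 9.9378
circle(B,10.00) ∩ circle(D,7.00): a=7.5349, h=6.5746
  candidates: C₊=(5.9655,6.6978) cross=65.338; C₋=(5.2360,-6.4312) cross=-65.338
  mode + wants cross > 0 → take C=(5.9655,6.6978) (cross=65.338)
ex = (C−B)/|BC| = (0.7888,0.6147); ey = (-0.6147,0.7888)
P = B + 1.16·ex + 3.32·ey = (-3.0482,3.8831)

-3.05 3.88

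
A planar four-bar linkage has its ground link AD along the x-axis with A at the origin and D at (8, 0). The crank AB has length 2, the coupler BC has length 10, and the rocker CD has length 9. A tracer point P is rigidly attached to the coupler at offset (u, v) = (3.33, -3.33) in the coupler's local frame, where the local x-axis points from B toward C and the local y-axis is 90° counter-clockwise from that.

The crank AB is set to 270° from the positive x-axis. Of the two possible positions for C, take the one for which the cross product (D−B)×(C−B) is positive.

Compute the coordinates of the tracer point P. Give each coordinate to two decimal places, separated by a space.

A=(0,0), D=(8.00,0)
B = A + 2.00·(cos270°, sin270°) = (-0.0000, -2.0000)
|BD| = 8.2462
circle(B,10.00) ∩ circle(D,9.00): a=5.2751, h=8.4955
  candidates: C₊=(3.0572,7.5212) cross=70.055; C₋=(7.1781,-8.9624) cross=-70.055
  mode + wants cross > 0 → take C=(3.0572,7.5212) (cross=70.055)
ex = (C−B)/|BC| = (0.3057,0.9521); ey = (-0.9521,0.3057)
P = B + 3.33·ex + -3.33·ey = (4.1886,0.1525)

4.19 0.15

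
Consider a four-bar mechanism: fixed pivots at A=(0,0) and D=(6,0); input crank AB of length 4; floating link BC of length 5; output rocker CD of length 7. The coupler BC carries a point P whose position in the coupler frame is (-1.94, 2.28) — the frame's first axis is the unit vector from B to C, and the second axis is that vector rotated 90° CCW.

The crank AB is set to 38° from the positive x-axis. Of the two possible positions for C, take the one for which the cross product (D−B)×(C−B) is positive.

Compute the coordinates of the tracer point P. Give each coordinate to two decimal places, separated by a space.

0.26 1.70

A=(0,0), D=(6.00,0)
B = A + 4.00·(cos38°, sin38°) = (3.1520, 2.4626)
|BD| = 3.7650
circle(B,5.00) ∩ circle(D,7.00): a=-1.3047, h=4.8268
  candidates: C₊=(5.3222,6.9671) cross=18.173; C₋=(-0.9920,-0.3350) cross=-18.173
  mode + wants cross > 0 → take C=(5.3222,6.9671) (cross=18.173)
ex = (C−B)/|BC| = (0.4340,0.9009); ey = (-0.9009,0.4340)
P = B + -1.94·ex + 2.28·ey = (0.2560,1.7045)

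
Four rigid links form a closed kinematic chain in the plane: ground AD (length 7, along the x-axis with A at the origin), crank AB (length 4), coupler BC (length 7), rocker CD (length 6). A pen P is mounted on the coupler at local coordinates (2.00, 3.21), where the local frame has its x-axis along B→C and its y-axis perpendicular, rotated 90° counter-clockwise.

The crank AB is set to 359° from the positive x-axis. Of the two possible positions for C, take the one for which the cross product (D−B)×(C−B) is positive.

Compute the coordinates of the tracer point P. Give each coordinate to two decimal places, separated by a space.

A=(0,0), D=(7.00,0)
B = A + 4.00·(cos359°, sin359°) = (3.9994, -0.0698)
|BD| = 3.0014
circle(B,7.00) ∩ circle(D,6.00): a=3.6664, h=5.9630
  candidates: C₊=(7.5261,5.9769) cross=17.898; C₋=(7.8034,-5.9460) cross=-17.898
  mode + wants cross > 0 → take C=(7.5261,5.9769) (cross=17.898)
ex = (C−B)/|BC| = (0.5038,0.8638); ey = (-0.8638,0.5038)
P = B + 2.00·ex + 3.21·ey = (2.2342,3.2750)

2.23 3.28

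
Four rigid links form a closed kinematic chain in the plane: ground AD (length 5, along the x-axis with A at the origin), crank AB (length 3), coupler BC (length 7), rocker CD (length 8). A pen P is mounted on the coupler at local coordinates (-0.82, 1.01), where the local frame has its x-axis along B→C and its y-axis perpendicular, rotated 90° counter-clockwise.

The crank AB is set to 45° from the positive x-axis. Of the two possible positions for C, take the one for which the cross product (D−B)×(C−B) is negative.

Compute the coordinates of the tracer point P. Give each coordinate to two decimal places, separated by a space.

3.42 2.12

A=(0,0), D=(5.00,0)
B = A + 3.00·(cos45°, sin45°) = (2.1213, 2.1213)
|BD| = 3.5759
circle(B,7.00) ∩ circle(D,8.00): a=-0.3095, h=6.9932
  candidates: C₊=(6.0208,7.9346) cross=25.007; C₋=(-2.2764,-3.3248) cross=-25.007
  mode - wants cross < 0 → take C=(-2.2764,-3.3248) (cross=-25.007)
ex = (C−B)/|BC| = (-0.6282,-0.7780); ey = (0.7780,-0.6282)
P = B + -0.82·ex + 1.01·ey = (3.4223,2.1248)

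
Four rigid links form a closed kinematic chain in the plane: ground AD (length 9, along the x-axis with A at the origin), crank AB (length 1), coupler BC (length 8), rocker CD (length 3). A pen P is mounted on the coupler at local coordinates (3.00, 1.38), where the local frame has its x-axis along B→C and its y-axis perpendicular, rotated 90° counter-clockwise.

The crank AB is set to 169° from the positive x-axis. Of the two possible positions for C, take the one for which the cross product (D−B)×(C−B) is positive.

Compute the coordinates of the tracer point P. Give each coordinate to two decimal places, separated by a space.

A=(0,0), D=(9.00,0)
B = A + 1.00·(cos169°, sin169°) = (-0.9816, 0.1908)
|BD| = 9.9835
circle(B,8.00) ∩ circle(D,3.00): a=7.7463, h=1.9988
  candidates: C₊=(6.8014,2.0412) cross=19.955; C₋=(6.7250,-1.9556) cross=-19.955
  mode + wants cross > 0 → take C=(6.8014,2.0412) (cross=19.955)
ex = (C−B)/|BC| = (0.9729,0.2313); ey = (-0.2313,0.9729)
P = B + 3.00·ex + 1.38·ey = (1.6178,2.2273)

1.62 2.23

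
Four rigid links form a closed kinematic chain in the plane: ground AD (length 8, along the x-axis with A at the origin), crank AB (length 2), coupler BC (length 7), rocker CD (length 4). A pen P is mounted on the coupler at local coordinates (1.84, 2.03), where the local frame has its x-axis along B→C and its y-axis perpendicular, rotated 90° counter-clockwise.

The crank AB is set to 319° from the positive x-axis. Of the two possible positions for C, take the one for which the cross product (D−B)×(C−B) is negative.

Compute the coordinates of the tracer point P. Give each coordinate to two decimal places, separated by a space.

3.99 -0.14

A=(0,0), D=(8.00,0)
B = A + 2.00·(cos319°, sin319°) = (1.5094, -1.3121)
|BD| = 6.6219
circle(B,7.00) ∩ circle(D,4.00): a=5.8027, h=3.9152
  candidates: C₊=(6.4212,3.6753) cross=25.926; C₋=(7.9728,-3.9999) cross=-25.926
  mode - wants cross < 0 → take C=(7.9728,-3.9999) (cross=-25.926)
ex = (C−B)/|BC| = (0.9233,-0.3840); ey = (0.3840,0.9233)
P = B + 1.84·ex + 2.03·ey = (3.9878,-0.1442)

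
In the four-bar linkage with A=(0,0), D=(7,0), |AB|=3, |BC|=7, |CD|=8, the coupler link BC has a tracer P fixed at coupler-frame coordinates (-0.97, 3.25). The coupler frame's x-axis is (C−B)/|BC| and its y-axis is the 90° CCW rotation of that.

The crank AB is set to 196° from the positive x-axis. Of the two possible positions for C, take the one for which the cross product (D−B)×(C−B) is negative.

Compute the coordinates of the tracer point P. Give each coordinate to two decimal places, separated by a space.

-1.10 2.06

A=(0,0), D=(7.00,0)
B = A + 3.00·(cos196°, sin196°) = (-2.8838, -0.8269)
|BD| = 9.9183
circle(B,7.00) ∩ circle(D,8.00): a=4.2030, h=5.5978
  candidates: C₊=(0.8379,5.1018) cross=55.520; C₋=(1.7713,-6.0548) cross=-55.520
  mode - wants cross < 0 → take C=(1.7713,-6.0548) (cross=-55.520)
ex = (C−B)/|BC| = (0.6650,-0.7468); ey = (0.7468,0.6650)
P = B + -0.97·ex + 3.25·ey = (-1.1016,2.0588)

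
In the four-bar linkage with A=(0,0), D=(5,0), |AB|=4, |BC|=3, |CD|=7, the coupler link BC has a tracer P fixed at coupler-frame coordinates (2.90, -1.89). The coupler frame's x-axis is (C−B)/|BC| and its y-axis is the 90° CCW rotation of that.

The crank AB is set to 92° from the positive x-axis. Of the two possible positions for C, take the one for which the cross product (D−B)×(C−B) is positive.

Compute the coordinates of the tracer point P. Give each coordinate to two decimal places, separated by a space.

A=(0,0), D=(5.00,0)
B = A + 4.00·(cos92°, sin92°) = (-0.1396, 3.9976)
|BD| = 6.5112
circle(B,3.00) ∩ circle(D,7.00): a=0.1840, h=2.9944
  candidates: C₊=(1.8440,6.2482) cross=19.497; C₋=(-1.8328,1.5210) cross=-19.497
  mode + wants cross > 0 → take C=(1.8440,6.2482) (cross=19.497)
ex = (C−B)/|BC| = (0.6612,0.7502); ey = (-0.7502,0.6612)
P = B + 2.90·ex + -1.89·ey = (3.1958,4.9235)

3.20 4.92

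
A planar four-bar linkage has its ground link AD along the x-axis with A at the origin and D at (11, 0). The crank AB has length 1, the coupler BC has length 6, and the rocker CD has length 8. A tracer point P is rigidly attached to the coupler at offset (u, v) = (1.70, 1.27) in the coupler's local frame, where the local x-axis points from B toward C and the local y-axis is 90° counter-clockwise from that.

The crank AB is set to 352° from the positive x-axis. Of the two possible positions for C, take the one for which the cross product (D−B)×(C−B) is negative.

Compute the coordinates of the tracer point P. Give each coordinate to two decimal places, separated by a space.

3.04 -0.71

A=(0,0), D=(11.00,0)
B = A + 1.00·(cos352°, sin352°) = (0.9903, -0.1392)
|BD| = 10.0107
circle(B,6.00) ∩ circle(D,8.00): a=3.6068, h=4.7949
  candidates: C₊=(4.5301,4.7054) cross=48.000; C₋=(4.6634,-4.8834) cross=-48.000
  mode - wants cross < 0 → take C=(4.6634,-4.8834) (cross=-48.000)
ex = (C−B)/|BC| = (0.6122,-0.7907); ey = (0.7907,0.6122)
P = B + 1.70·ex + 1.27·ey = (3.0352,-0.7059)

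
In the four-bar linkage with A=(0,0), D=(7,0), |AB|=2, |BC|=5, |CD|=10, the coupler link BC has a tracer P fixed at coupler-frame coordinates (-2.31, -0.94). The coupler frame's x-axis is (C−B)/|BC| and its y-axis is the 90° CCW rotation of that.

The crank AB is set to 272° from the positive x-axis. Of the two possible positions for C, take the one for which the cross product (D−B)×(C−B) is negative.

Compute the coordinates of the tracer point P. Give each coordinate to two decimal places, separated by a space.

A=(0,0), D=(7.00,0)
B = A + 2.00·(cos272°, sin272°) = (0.0698, -1.9988)
|BD| = 7.2127
circle(B,5.00) ∩ circle(D,10.00): a=-1.5928, h=4.7395
  candidates: C₊=(-2.7741,2.1137) cross=34.185; C₋=(-0.1472,-6.9941) cross=-34.185
  mode - wants cross < 0 → take C=(-0.1472,-6.9941) (cross=-34.185)
ex = (C−B)/|BC| = (-0.0434,-0.9991); ey = (0.9991,-0.0434)
P = B + -2.31·ex + -0.94·ey = (-0.7690,0.3498)

-0.77 0.35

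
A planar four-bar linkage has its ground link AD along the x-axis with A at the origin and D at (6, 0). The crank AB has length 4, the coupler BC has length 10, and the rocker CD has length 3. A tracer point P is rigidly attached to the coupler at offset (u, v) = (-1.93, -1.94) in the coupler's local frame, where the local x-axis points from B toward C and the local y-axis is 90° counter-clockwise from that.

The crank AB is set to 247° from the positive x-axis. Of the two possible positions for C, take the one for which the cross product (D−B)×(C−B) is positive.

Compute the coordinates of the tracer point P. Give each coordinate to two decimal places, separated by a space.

-1.70 -6.41

A=(0,0), D=(6.00,0)
B = A + 4.00·(cos247°, sin247°) = (-1.5629, -3.6820)
|BD| = 8.4116
circle(B,10.00) ∩ circle(D,3.00): a=9.6150, h=2.7481
  candidates: C₊=(5.8791,2.9976) cross=23.116; C₋=(8.2849,-1.9440) cross=-23.116
  mode + wants cross > 0 → take C=(5.8791,2.9976) (cross=23.116)
ex = (C−B)/|BC| = (0.7442,0.6680); ey = (-0.6680,0.7442)
P = B + -1.93·ex + -1.94·ey = (-1.7034,-6.4149)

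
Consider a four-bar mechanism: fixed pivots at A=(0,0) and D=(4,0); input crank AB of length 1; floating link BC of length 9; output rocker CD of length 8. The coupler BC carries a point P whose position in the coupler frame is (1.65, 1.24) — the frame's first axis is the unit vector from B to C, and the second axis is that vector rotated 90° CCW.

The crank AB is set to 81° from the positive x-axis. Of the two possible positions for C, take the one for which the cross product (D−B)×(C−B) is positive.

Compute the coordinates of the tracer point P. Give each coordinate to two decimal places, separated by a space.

0.33 3.04

A=(0,0), D=(4.00,0)
B = A + 1.00·(cos81°, sin81°) = (0.1564, 0.9877)
|BD| = 3.9684
circle(B,9.00) ∩ circle(D,8.00): a=4.1261, h=7.9984
  candidates: C₊=(6.1434,7.7075) cross=31.741; C₋=(2.1620,-7.7860) cross=-31.741
  mode + wants cross > 0 → take C=(6.1434,7.7075) (cross=31.741)
ex = (C−B)/|BC| = (0.6652,0.7466); ey = (-0.7466,0.6652)
P = B + 1.65·ex + 1.24·ey = (0.3282,3.0445)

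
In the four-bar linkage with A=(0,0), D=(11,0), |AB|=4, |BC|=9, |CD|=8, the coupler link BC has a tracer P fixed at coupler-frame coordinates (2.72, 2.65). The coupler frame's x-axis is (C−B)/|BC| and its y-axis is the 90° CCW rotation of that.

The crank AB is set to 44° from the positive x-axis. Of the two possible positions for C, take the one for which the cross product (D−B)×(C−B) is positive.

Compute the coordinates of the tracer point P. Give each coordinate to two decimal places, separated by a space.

3.57 6.51

A=(0,0), D=(11.00,0)
B = A + 4.00·(cos44°, sin44°) = (2.8774, 2.7786)
|BD| = 8.5848
circle(B,9.00) ∩ circle(D,8.00): a=5.2825, h=7.2866
  candidates: C₊=(10.2340,7.9632) cross=62.554; C₋=(5.5170,-5.8256) cross=-62.554
  mode + wants cross > 0 → take C=(10.2340,7.9632) (cross=62.554)
ex = (C−B)/|BC| = (0.8174,0.5761); ey = (-0.5761,0.8174)
P = B + 2.72·ex + 2.65·ey = (3.5741,6.5117)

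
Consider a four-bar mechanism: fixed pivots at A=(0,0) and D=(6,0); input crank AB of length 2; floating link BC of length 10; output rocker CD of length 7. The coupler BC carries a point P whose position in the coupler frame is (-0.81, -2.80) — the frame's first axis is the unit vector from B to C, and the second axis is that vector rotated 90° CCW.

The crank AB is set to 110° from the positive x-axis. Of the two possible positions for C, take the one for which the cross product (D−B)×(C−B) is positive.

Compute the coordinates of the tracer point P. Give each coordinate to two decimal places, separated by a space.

-0.05 -0.97

A=(0,0), D=(6.00,0)
B = A + 2.00·(cos110°, sin110°) = (-0.6840, 1.8794)
|BD| = 6.9432
circle(B,10.00) ∩ circle(D,7.00): a=7.1443, h=6.9971
  candidates: C₊=(8.0875,6.6815) cross=48.583; C₋=(4.2996,-6.7903) cross=-48.583
  mode + wants cross > 0 → take C=(8.0875,6.6815) (cross=48.583)
ex = (C−B)/|BC| = (0.8772,0.4802); ey = (-0.4802,0.8772)
P = B + -0.81·ex + -2.80·ey = (-0.0499,-0.9656)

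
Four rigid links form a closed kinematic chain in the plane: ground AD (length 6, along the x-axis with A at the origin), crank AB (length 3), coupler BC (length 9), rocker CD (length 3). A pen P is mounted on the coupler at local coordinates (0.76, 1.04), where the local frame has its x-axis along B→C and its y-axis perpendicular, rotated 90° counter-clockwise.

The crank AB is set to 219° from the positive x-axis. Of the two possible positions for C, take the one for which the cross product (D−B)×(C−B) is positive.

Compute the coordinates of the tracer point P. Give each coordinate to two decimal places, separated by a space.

-2.24 -0.60

A=(0,0), D=(6.00,0)
B = A + 3.00·(cos219°, sin219°) = (-2.3314, -1.8880)
|BD| = 8.5427
circle(B,9.00) ∩ circle(D,3.00): a=8.4855, h=2.9995
  candidates: C₊=(5.2813,2.9126) cross=25.623; C₋=(6.6071,-2.9379) cross=-25.623
  mode + wants cross > 0 → take C=(5.2813,2.9126) (cross=25.623)
ex = (C−B)/|BC| = (0.8459,0.5334); ey = (-0.5334,0.8459)
P = B + 0.76·ex + 1.04·ey = (-2.2433,-0.6029)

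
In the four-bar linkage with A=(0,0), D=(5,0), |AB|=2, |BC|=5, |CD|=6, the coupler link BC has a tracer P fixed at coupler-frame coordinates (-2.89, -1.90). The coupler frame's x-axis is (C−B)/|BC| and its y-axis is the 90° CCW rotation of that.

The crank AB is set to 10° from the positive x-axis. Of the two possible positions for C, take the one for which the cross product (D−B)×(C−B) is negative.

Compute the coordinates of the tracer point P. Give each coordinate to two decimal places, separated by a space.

0.59 3.52

A=(0,0), D=(5.00,0)
B = A + 2.00·(cos10°, sin10°) = (1.9696, 0.3473)
|BD| = 3.0502
circle(B,5.00) ∩ circle(D,6.00): a=-0.2780, h=4.9923
  candidates: C₊=(2.2618,5.3388) cross=15.228; C₋=(1.1250,-4.5808) cross=-15.228
  mode - wants cross < 0 → take C=(1.1250,-4.5808) (cross=-15.228)
ex = (C−B)/|BC| = (-0.1689,-0.9856); ey = (0.9856,-0.1689)
P = B + -2.89·ex + -1.90·ey = (0.5851,3.5167)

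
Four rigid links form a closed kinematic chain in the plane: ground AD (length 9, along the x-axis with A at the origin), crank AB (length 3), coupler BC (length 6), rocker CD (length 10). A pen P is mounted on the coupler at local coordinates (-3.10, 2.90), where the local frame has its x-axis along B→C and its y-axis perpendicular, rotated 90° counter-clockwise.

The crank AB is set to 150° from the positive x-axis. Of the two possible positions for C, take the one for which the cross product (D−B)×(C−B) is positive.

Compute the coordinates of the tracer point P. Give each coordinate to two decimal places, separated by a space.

A=(0,0), D=(9.00,0)
B = A + 3.00·(cos150°, sin150°) = (-2.5981, 1.5000)
|BD| = 11.6947
circle(B,6.00) ∩ circle(D,10.00): a=3.1110, h=5.1304
  candidates: C₊=(1.1453,6.1890) cross=59.999; C₋=(-0.1708,-3.9871) cross=-59.999
  mode + wants cross > 0 → take C=(1.1453,6.1890) (cross=59.999)
ex = (C−B)/|BC| = (0.6239,0.7815); ey = (-0.7815,0.6239)
P = B + -3.10·ex + 2.90·ey = (-6.7985,0.8866)

-6.80 0.89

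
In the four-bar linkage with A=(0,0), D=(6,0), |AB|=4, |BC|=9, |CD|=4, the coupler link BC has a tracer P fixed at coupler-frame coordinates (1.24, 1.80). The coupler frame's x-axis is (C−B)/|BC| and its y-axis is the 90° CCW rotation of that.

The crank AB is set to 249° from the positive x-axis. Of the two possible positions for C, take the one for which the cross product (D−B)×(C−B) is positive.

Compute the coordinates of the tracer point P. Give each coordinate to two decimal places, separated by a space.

-2.12 -1.66

A=(0,0), D=(6.00,0)
B = A + 4.00·(cos249°, sin249°) = (-1.4335, -3.7343)
|BD| = 8.3188
circle(B,9.00) ∩ circle(D,4.00): a=8.0662, h=3.9920
  candidates: C₊=(3.9823,3.4538) cross=33.209; C₋=(7.5664,-3.6806) cross=-33.209
  mode + wants cross > 0 → take C=(3.9823,3.4538) (cross=33.209)
ex = (C−B)/|BC| = (0.6018,0.7987); ey = (-0.7987,0.6018)
P = B + 1.24·ex + 1.80·ey = (-2.1249,-1.6608)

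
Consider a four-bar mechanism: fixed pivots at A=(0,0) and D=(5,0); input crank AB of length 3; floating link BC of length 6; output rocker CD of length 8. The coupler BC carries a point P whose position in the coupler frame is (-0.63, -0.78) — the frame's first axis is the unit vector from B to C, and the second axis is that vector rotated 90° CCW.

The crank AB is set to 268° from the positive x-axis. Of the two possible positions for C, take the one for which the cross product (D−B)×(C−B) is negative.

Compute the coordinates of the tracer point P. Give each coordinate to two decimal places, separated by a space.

A=(0,0), D=(5.00,0)
B = A + 3.00·(cos268°, sin268°) = (-0.1047, -2.9982)
|BD| = 5.9200
circle(B,6.00) ∩ circle(D,8.00): a=0.5952, h=5.9704
  candidates: C₊=(-2.6152,2.4514) cross=35.345; C₋=(3.4322,-7.8449) cross=-35.345
  mode - wants cross < 0 → take C=(3.4322,-7.8449) (cross=-35.345)
ex = (C−B)/|BC| = (0.5895,-0.8078); ey = (0.8078,0.5895)
P = B + -0.63·ex + -0.78·ey = (-1.1061,-2.9491)

-1.11 -2.95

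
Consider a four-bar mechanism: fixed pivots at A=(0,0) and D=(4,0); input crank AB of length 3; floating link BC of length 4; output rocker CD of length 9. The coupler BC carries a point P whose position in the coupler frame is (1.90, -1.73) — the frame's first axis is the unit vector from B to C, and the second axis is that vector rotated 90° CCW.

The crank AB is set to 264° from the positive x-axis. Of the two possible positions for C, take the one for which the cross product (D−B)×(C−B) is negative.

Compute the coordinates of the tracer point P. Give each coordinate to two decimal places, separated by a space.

-2.74 -3.82

A=(0,0), D=(4.00,0)
B = A + 3.00·(cos264°, sin264°) = (-0.3136, -2.9836)
|BD| = 5.2449
circle(B,4.00) ∩ circle(D,9.00): a=-3.5741, h=1.7961
  candidates: C₊=(-4.2748,-3.5395) cross=9.420; C₋=(-2.2314,-6.4939) cross=-9.420
  mode - wants cross < 0 → take C=(-2.2314,-6.4939) (cross=-9.420)
ex = (C−B)/|BC| = (-0.4794,-0.8776); ey = (0.8776,-0.4794)
P = B + 1.90·ex + -1.73·ey = (-2.7427,-3.8215)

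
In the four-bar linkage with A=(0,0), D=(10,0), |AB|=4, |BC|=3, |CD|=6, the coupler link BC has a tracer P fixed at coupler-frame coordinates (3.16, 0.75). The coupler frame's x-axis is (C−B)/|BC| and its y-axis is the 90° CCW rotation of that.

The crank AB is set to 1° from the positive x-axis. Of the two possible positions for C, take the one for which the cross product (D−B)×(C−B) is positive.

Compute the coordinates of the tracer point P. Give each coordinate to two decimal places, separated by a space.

A=(0,0), D=(10.00,0)
B = A + 4.00·(cos1°, sin1°) = (3.9994, 0.0698)
|BD| = 6.0010
circle(B,3.00) ∩ circle(D,6.00): a=0.7509, h=2.9045
  candidates: C₊=(4.7840,2.9654) cross=17.430; C₋=(4.7164,-2.8432) cross=-17.430
  mode + wants cross > 0 → take C=(4.7840,2.9654) (cross=17.430)
ex = (C−B)/|BC| = (0.2615,0.9652); ey = (-0.9652,0.2615)
P = B + 3.16·ex + 0.75·ey = (4.1020,3.3160)

4.10 3.32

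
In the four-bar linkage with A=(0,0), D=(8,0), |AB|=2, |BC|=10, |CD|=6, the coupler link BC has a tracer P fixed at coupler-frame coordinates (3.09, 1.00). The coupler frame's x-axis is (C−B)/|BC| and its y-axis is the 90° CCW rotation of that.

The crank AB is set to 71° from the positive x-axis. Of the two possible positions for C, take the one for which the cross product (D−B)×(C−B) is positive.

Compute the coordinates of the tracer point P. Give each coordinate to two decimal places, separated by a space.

A=(0,0), D=(8.00,0)
B = A + 2.00·(cos71°, sin71°) = (0.6511, 1.8910)
|BD| = 7.5883
circle(B,10.00) ∩ circle(D,6.00): a=8.0112, h=5.9851
  candidates: C₊=(9.9011,5.6909) cross=45.416; C₋=(6.9180,-5.9016) cross=-45.416
  mode + wants cross > 0 → take C=(9.9011,5.6909) (cross=45.416)
ex = (C−B)/|BC| = (0.9250,0.3800); ey = (-0.3800,0.9250)
P = B + 3.09·ex + 1.00·ey = (3.1294,3.9902)

3.13 3.99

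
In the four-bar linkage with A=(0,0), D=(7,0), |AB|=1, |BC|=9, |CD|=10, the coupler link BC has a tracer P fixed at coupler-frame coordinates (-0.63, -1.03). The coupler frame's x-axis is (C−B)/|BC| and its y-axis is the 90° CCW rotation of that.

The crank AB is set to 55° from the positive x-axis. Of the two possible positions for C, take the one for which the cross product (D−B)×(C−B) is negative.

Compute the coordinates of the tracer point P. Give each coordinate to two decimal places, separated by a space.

A=(0,0), D=(7.00,0)
B = A + 1.00·(cos55°, sin55°) = (0.5736, 0.8192)
|BD| = 6.4784
circle(B,9.00) ∩ circle(D,10.00): a=1.7728, h=8.8237
  candidates: C₊=(3.4478,9.3478) cross=57.163; C₋=(1.2165,-8.1579) cross=-57.163
  mode - wants cross < 0 → take C=(1.2165,-8.1579) (cross=-57.163)
ex = (C−B)/|BC| = (0.0714,-0.9974); ey = (0.9974,0.0714)
P = B + -0.63·ex + -1.03·ey = (-0.4988,1.3740)

-0.50 1.37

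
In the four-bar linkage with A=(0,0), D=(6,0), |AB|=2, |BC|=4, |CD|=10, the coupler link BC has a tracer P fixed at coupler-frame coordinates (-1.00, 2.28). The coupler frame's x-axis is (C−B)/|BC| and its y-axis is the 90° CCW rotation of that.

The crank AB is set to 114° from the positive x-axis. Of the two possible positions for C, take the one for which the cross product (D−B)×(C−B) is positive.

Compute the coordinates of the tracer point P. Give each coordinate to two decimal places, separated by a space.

A=(0,0), D=(6.00,0)
B = A + 2.00·(cos114°, sin114°) = (-0.8135, 1.8271)
|BD| = 7.0542
circle(B,4.00) ∩ circle(D,10.00): a=-2.4268, h=3.1797
  candidates: C₊=(-2.3339,5.5269) cross=22.430; C₋=(-3.9810,-0.6156) cross=-22.430
  mode + wants cross > 0 → take C=(-2.3339,5.5269) (cross=22.430)
ex = (C−B)/|BC| = (-0.3801,0.9249); ey = (-0.9249,-0.3801)
P = B + -1.00·ex + 2.28·ey = (-2.5422,0.0355)

-2.54 0.04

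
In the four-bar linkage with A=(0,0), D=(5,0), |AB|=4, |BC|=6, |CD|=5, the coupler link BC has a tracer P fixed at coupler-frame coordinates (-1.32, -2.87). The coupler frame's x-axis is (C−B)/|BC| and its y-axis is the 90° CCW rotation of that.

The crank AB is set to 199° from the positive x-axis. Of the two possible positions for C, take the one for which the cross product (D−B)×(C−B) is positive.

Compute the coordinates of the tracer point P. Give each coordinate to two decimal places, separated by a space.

-2.90 -4.33

A=(0,0), D=(5.00,0)
B = A + 4.00·(cos199°, sin199°) = (-3.7821, -1.3023)
|BD| = 8.8781
circle(B,6.00) ∩ circle(D,5.00): a=5.0586, h=3.2266
  candidates: C₊=(0.7485,2.6314) cross=28.646; C₋=(1.6951,-3.7520) cross=-28.646
  mode + wants cross > 0 → take C=(0.7485,2.6314) (cross=28.646)
ex = (C−B)/|BC| = (0.7551,0.6556); ey = (-0.6556,0.7551)
P = B + -1.32·ex + -2.87·ey = (-2.8972,-4.3348)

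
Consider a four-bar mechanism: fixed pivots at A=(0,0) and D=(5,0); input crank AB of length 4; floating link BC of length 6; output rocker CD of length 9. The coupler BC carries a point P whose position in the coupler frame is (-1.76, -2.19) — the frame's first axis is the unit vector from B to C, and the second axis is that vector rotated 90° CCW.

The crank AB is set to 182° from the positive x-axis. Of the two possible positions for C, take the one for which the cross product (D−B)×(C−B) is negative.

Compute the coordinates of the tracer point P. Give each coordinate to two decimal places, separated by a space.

-6.66 0.75

A=(0,0), D=(5.00,0)
B = A + 4.00·(cos182°, sin182°) = (-3.9976, -0.1396)
|BD| = 8.9986
circle(B,6.00) ∩ circle(D,9.00): a=1.9989, h=5.6572
  candidates: C₊=(-2.0866,5.5480) cross=50.907; C₋=(-1.9111,-5.7651) cross=-50.907
  mode - wants cross < 0 → take C=(-1.9111,-5.7651) (cross=-50.907)
ex = (C−B)/|BC| = (0.3477,-0.9376); ey = (0.9376,0.3477)
P = B + -1.76·ex + -2.19·ey = (-6.6629,0.7490)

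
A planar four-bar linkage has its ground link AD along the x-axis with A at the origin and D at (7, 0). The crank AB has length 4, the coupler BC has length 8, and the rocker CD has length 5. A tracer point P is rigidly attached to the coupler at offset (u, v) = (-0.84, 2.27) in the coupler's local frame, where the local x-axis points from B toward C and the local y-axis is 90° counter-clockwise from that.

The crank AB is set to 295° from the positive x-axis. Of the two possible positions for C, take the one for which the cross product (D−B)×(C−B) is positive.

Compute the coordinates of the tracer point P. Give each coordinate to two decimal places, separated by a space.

A=(0,0), D=(7.00,0)
B = A + 4.00·(cos295°, sin295°) = (1.6905, -3.6252)
|BD| = 6.4291
circle(B,8.00) ∩ circle(D,5.00): a=6.2476, h=4.9967
  candidates: C₊=(4.0326,4.0242) cross=32.124; C₋=(9.6677,-4.2289) cross=-32.124
  mode + wants cross > 0 → take C=(4.0326,4.0242) (cross=32.124)
ex = (C−B)/|BC| = (0.2928,0.9562); ey = (-0.9562,0.2928)
P = B + -0.84·ex + 2.27·ey = (-0.7260,-3.7638)

-0.73 -3.76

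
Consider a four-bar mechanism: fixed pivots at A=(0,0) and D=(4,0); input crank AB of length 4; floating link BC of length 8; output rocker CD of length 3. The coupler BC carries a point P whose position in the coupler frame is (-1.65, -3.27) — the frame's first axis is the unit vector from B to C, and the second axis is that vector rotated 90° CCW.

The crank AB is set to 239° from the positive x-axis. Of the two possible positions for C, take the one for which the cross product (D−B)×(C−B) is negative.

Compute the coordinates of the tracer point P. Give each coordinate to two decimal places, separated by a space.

-3.25 -6.89

A=(0,0), D=(4.00,0)
B = A + 4.00·(cos239°, sin239°) = (-2.0602, -3.4287)
|BD| = 6.9628
circle(B,8.00) ∩ circle(D,3.00): a=7.4310, h=2.9633
  candidates: C₊=(2.9482,2.8096) cross=20.633; C₋=(5.8666,-2.3486) cross=-20.633
  mode - wants cross < 0 → take C=(5.8666,-2.3486) (cross=-20.633)
ex = (C−B)/|BC| = (0.9908,0.1350); ey = (-0.1350,0.9908)
P = B + -1.65·ex + -3.27·ey = (-3.2536,-6.8915)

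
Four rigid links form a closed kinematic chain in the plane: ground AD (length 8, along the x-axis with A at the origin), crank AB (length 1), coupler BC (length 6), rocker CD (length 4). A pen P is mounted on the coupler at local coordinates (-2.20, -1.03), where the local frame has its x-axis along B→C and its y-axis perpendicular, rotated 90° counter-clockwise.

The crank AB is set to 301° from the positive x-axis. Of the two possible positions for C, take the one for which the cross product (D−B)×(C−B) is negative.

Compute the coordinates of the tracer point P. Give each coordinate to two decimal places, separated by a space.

-1.91 -0.85

A=(0,0), D=(8.00,0)
B = A + 1.00·(cos301°, sin301°) = (0.5150, -0.8572)
|BD| = 7.5339
circle(B,6.00) ∩ circle(D,4.00): a=5.0943, h=3.1699
  candidates: C₊=(5.2156,2.8718) cross=23.882; C₋=(5.9369,-3.4269) cross=-23.882
  mode - wants cross < 0 → take C=(5.9369,-3.4269) (cross=-23.882)
ex = (C−B)/|BC| = (0.9036,-0.4283); ey = (0.4283,0.9036)
P = B + -2.20·ex + -1.03·ey = (-1.9141,-0.8457)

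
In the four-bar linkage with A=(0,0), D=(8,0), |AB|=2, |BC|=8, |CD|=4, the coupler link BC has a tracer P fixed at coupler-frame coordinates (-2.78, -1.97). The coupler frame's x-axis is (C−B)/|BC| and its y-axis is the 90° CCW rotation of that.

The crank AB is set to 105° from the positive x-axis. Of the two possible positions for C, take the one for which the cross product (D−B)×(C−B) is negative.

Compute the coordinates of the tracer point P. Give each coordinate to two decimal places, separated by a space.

A=(0,0), D=(8.00,0)
B = A + 2.00·(cos105°, sin105°) = (-0.5176, 1.9319)
|BD| = 8.7340
circle(B,8.00) ∩ circle(D,4.00): a=7.1149, h=3.6577
  candidates: C₊=(7.2300,3.9252) cross=31.946; C₋=(5.6120,-3.2089) cross=-31.946
  mode - wants cross < 0 → take C=(5.6120,-3.2089) (cross=-31.946)
ex = (C−B)/|BC| = (0.7662,-0.6426); ey = (0.6426,0.7662)
P = B + -2.78·ex + -1.97·ey = (-3.9136,2.2089)

-3.91 2.21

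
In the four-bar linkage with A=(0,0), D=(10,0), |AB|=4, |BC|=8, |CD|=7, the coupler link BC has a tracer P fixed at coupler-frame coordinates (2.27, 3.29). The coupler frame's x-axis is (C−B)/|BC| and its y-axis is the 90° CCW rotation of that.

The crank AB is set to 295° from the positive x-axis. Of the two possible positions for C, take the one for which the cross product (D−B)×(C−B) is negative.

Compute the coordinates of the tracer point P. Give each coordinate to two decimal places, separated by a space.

A=(0,0), D=(10.00,0)
B = A + 4.00·(cos295°, sin295°) = (1.6905, -3.6252)
|BD| = 9.0659
circle(B,8.00) ∩ circle(D,7.00): a=5.3602, h=5.9387
  candidates: C₊=(4.2288,3.9614) cross=53.840; C₋=(8.9782,-6.9250) cross=-53.840
  mode - wants cross < 0 → take C=(8.9782,-6.9250) (cross=-53.840)
ex = (C−B)/|BC| = (0.9110,-0.4125); ey = (0.4125,0.9110)
P = B + 2.27·ex + 3.29·ey = (5.1154,-1.5645)

5.12 -1.56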